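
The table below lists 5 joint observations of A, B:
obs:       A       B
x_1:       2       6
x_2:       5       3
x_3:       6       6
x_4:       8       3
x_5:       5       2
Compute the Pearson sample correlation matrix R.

Step 1 — column means:
  mean(A) = (2 + 5 + 6 + 8 + 5) / 5 = 26/5 = 5.2
  mean(B) = (6 + 3 + 6 + 3 + 2) / 5 = 20/5 = 4

Step 2 — sample variances and covariances s[i,j] = (1/(n-1)) · Σ_k (x_{k,i} - mean_i) · (x_{k,j} - mean_j), with n-1 = 4:
  s[A,A] = ((-3.2)·(-3.2) + (-0.2)·(-0.2) + (0.8)·(0.8) + (2.8)·(2.8) + (-0.2)·(-0.2)) / 4 = 18.8/4 = 4.7
  s[A,B] = ((-3.2)·(2) + (-0.2)·(-1) + (0.8)·(2) + (2.8)·(-1) + (-0.2)·(-2)) / 4 = -7/4 = -1.75
  s[B,B] = ((2)·(2) + (-1)·(-1) + (2)·(2) + (-1)·(-1) + (-2)·(-2)) / 4 = 14/4 = 3.5
  Sample standard deviations s_i = √(s[i,i]):
  s(A) = √(4.7) = 2.1679
  s(B) = √(3.5) = 1.8708

Step 3 — r_{ij} = s_{ij} / (s_i · s_j):
  r[A,A] = 1 (diagonal).
  r[A,B] = -1.75 / (2.1679 · 1.8708) = -1.75 / 4.0559 = -0.4315
  r[B,B] = 1 (diagonal).

R is symmetric with unit diagonal. Assembling:

R = [[1, -0.4315],
 [-0.4315, 1]]


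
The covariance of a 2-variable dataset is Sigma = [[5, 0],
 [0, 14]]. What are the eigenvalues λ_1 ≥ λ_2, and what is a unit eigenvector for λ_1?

Step 1 — characteristic polynomial of 2×2 Sigma:
  det(Sigma - λI) = λ² - trace · λ + det = 0.
  trace = 5 + 14 = 19, det = 5·14 - (0)² = 70.
Step 2 — discriminant:
  Δ = trace² - 4·det = 361 - 280 = 81.
Step 3 — eigenvalues:
  λ = (trace ± √Δ)/2 = (19 ± 9)/2,
  λ_1 = 14,  λ_2 = 5.

Step 4 — unit eigenvector for λ_1: Sigma is diagonal, so its eigenvectors are the coordinate axes. λ_1 = 14 is the diagonal entry on the second coordinate axis, hence
  v_1 = (0, 1) (||v_1|| = 1).

λ_1 = 14,  λ_2 = 5;  v_1 ≈ (0, 1)


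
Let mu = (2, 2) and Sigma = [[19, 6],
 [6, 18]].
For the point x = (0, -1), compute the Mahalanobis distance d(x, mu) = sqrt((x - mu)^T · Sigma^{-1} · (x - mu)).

Step 1 — centre the observation: (x - mu) = (-2, -3).

Step 2 — invert Sigma. det(Sigma) = 19·18 - (6)² = 306.
  Sigma^{-1} = (1/det) · [[d, -b], [-b, a]] = [[0.0588, -0.0196],
 [-0.0196, 0.0621]].

Step 3 — form the quadratic (x - mu)^T · Sigma^{-1} · (x - mu):
  Sigma^{-1} · (x - mu) = (-0.0588, -0.1471).
  (x - mu)^T · [Sigma^{-1} · (x - mu)] = (-2)·(-0.0588) + (-3)·(-0.1471) = 0.5588.

Step 4 — take square root: d = √(0.5588) ≈ 0.7475.

d(x, mu) = √(0.5588) ≈ 0.7475


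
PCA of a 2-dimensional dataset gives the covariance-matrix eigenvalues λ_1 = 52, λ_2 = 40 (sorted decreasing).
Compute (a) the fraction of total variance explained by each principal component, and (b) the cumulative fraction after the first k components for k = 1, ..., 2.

Step 1 — total variance = trace(Sigma) = Σ λ_i = 52 + 40 = 92.

Step 2 — fraction explained by component i = λ_i / Σ λ:
  PC1: 52/92 = 0.5652
  PC2: 40/92 = 0.4348

Step 3 — cumulative fraction after k components = (λ_1 + ... + λ_k) / Σ λ:
  k = 1: 52/92 = 0.5652
  k = 2: (52 + 40)/92 = 92/92 = 1

Summary (fraction, with percent):

explained: PC1 0.5652 (56.52%), PC2 0.4348 (43.48%);  cumulative: 0.5652, 1


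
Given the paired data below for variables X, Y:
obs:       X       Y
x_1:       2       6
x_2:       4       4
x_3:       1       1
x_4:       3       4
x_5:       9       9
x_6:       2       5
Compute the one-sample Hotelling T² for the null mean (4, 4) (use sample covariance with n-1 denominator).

Step 1 — sample mean vector:
  mean(X) = (2 + 4 + 1 + 3 + 9 + 2) / 6 = 21/6 = 3.5
  mean(Y) = (6 + 4 + 1 + 4 + 9 + 5) / 6 = 29/6 = 4.8333
  x̄ = (3.5, 4.8333),  deviation x̄ - mu_0 = (3.5, 4.8333) - (4, 4) = (-0.5, 0.8333).

Step 2 — sample covariance matrix, S[i,j] = (1/(n-1)) · Σ_k (x_{k,i} - mean_i) · (x_{k,j} - mean_j), divisor n-1 = 5:
  S[X,X] = ((-1.5)·(-1.5) + (0.5)·(0.5) + (-2.5)·(-2.5) + (-0.5)·(-0.5) + (5.5)·(5.5) + (-1.5)·(-1.5)) / 5 = 41.5/5 = 8.3
  S[X,Y] = ((-1.5)·(1.1667) + (0.5)·(-0.8333) + (-2.5)·(-3.8333) + (-0.5)·(-0.8333) + (5.5)·(4.1667) + (-1.5)·(0.1667)) / 5 = 30.5/5 = 6.1
  S[Y,Y] = ((1.1667)·(1.1667) + (-0.8333)·(-0.8333) + (-3.8333)·(-3.8333) + (-0.8333)·(-0.8333) + (4.1667)·(4.1667) + (0.1667)·(0.1667)) / 5 = 34.8333/5 = 6.9667
  S = [[8.3, 6.1],
 [6.1, 6.9667]].

Step 3 — invert S. det(S) = 8.3·6.9667 - (6.1)² = 20.6133.
  S^{-1} = (1/det) · [[d, -b], [-b, a]] = [[0.338, -0.2959],
 [-0.2959, 0.4027]].

Step 4 — quadratic form (x̄ - mu_0)^T · S^{-1} · (x̄ - mu_0):
  S^{-1} · (x̄ - mu_0) = (-0.4156, 0.4835),
  (x̄ - mu_0)^T · [...] = (-0.5)·(-0.4156) + (0.8333)·(0.4835) = 0.6107.

Step 5 — scale by n: T² = 6 · 0.6107 = 3.6643.

T² ≈ 3.6643


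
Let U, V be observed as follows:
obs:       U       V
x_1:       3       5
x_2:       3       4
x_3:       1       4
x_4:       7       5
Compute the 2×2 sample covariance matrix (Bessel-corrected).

Step 1 — column means:
  mean(U) = (3 + 3 + 1 + 7) / 4 = 14/4 = 3.5
  mean(V) = (5 + 4 + 4 + 5) / 4 = 18/4 = 4.5

Step 2 — sample covariance S[i,j] = (1/(n-1)) · Σ_k (x_{k,i} - mean_i) · (x_{k,j} - mean_j), with n-1 = 3.
  S[U,U] = ((-0.5)·(-0.5) + (-0.5)·(-0.5) + (-2.5)·(-2.5) + (3.5)·(3.5)) / 3 = 19/3 = 6.3333
  S[U,V] = ((-0.5)·(0.5) + (-0.5)·(-0.5) + (-2.5)·(-0.5) + (3.5)·(0.5)) / 3 = 3/3 = 1
  S[V,V] = ((0.5)·(0.5) + (-0.5)·(-0.5) + (-0.5)·(-0.5) + (0.5)·(0.5)) / 3 = 1/3 = 0.3333

S is symmetric (S[j,i] = S[i,j]). Assembling:

S = [[6.3333, 1],
 [1, 0.3333]]


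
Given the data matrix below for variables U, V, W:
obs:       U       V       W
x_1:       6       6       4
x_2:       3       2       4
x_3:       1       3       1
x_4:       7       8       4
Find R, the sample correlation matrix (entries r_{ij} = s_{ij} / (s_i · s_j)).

Step 1 — column means:
  mean(U) = (6 + 3 + 1 + 7) / 4 = 17/4 = 4.25
  mean(V) = (6 + 2 + 3 + 8) / 4 = 19/4 = 4.75
  mean(W) = (4 + 4 + 1 + 4) / 4 = 13/4 = 3.25

Step 2 — sample variances and covariances s[i,j] = (1/(n-1)) · Σ_k (x_{k,i} - mean_i) · (x_{k,j} - mean_j), with n-1 = 3:
  s[U,U] = ((1.75)·(1.75) + (-1.25)·(-1.25) + (-3.25)·(-3.25) + (2.75)·(2.75)) / 3 = 22.75/3 = 7.5833
  s[U,V] = ((1.75)·(1.25) + (-1.25)·(-2.75) + (-3.25)·(-1.75) + (2.75)·(3.25)) / 3 = 20.25/3 = 6.75
  s[U,W] = ((1.75)·(0.75) + (-1.25)·(0.75) + (-3.25)·(-2.25) + (2.75)·(0.75)) / 3 = 9.75/3 = 3.25
  s[V,V] = ((1.25)·(1.25) + (-2.75)·(-2.75) + (-1.75)·(-1.75) + (3.25)·(3.25)) / 3 = 22.75/3 = 7.5833
  s[V,W] = ((1.25)·(0.75) + (-2.75)·(0.75) + (-1.75)·(-2.25) + (3.25)·(0.75)) / 3 = 5.25/3 = 1.75
  s[W,W] = ((0.75)·(0.75) + (0.75)·(0.75) + (-2.25)·(-2.25) + (0.75)·(0.75)) / 3 = 6.75/3 = 2.25
  Sample standard deviations s_i = √(s[i,i]):
  s(U) = √(7.5833) = 2.7538
  s(V) = √(7.5833) = 2.7538
  s(W) = √(2.25) = 1.5

Step 3 — r_{ij} = s_{ij} / (s_i · s_j):
  r[U,U] = 1 (diagonal).
  r[U,V] = 6.75 / (2.7538 · 2.7538) = 6.75 / 7.5833 = 0.8901
  r[U,W] = 3.25 / (2.7538 · 1.5) = 3.25 / 4.1307 = 0.7868
  r[V,V] = 1 (diagonal).
  r[V,W] = 1.75 / (2.7538 · 1.5) = 1.75 / 4.1307 = 0.4237
  r[W,W] = 1 (diagonal).

R is symmetric with unit diagonal. Assembling:

R = [[1, 0.8901, 0.7868],
 [0.8901, 1, 0.4237],
 [0.7868, 0.4237, 1]]


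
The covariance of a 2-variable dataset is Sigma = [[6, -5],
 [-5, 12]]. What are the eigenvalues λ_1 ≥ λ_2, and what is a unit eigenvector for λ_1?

Step 1 — characteristic polynomial of 2×2 Sigma:
  det(Sigma - λI) = λ² - trace · λ + det = 0.
  trace = 6 + 12 = 18, det = 6·12 - (-5)² = 47.
Step 2 — discriminant:
  Δ = trace² - 4·det = 324 - 188 = 136.
Step 3 — eigenvalues:
  λ = (trace ± √Δ)/2 = (18 ± 11.6619)/2,
  λ_1 = 14.831,  λ_2 = 3.169.

Step 4 — unit eigenvector for λ_1: solve (Sigma - λ_1 I)v = 0. First row:
  (6 - 14.831)·v_x + (-5)·v_y = 0, i.e. (-8.831)·v_x + (-5)·v_y = 0,
  so v ∝ (b, λ_1 - a) = (-5, 8.831); multiply by -1 so the first entry is positive: u = (5, -8.831).
  ||u|| = √((5)² + (-8.831)²) = √(102.9857) ≈ 10.1482,
  v_1 = u/||u|| ≈ (0.4927, -0.8702) (||v_1|| = 1).

λ_1 = 14.831,  λ_2 = 3.169;  v_1 ≈ (0.4927, -0.8702)


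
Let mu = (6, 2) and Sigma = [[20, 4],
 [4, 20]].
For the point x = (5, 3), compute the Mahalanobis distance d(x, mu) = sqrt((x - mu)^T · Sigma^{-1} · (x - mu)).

Step 1 — centre the observation: (x - mu) = (-1, 1).

Step 2 — invert Sigma. det(Sigma) = 20·20 - (4)² = 384.
  Sigma^{-1} = (1/det) · [[d, -b], [-b, a]] = [[0.0521, -0.0104],
 [-0.0104, 0.0521]].

Step 3 — form the quadratic (x - mu)^T · Sigma^{-1} · (x - mu):
  Sigma^{-1} · (x - mu) = (-0.0625, 0.0625).
  (x - mu)^T · [Sigma^{-1} · (x - mu)] = (-1)·(-0.0625) + (1)·(0.0625) = 0.125.

Step 4 — take square root: d = √(0.125) ≈ 0.3536.

d(x, mu) = √(0.125) ≈ 0.3536


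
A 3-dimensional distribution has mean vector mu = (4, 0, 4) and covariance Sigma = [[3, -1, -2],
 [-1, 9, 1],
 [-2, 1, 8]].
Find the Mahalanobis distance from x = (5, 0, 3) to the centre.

Step 1 — centre the observation: (x - mu) = (1, 0, -1).

Step 2 — invert Sigma (cofactor / det for 3×3, or solve directly):
  Sigma^{-1} = [[0.4104, 0.0347, 0.0983],
 [0.0347, 0.1156, -0.0058],
 [0.0983, -0.0058, 0.1503]].

Step 3 — form the quadratic (x - mu)^T · Sigma^{-1} · (x - mu):
  Sigma^{-1} · (x - mu) = (0.3121, 0.0405, -0.052).
  (x - mu)^T · [Sigma^{-1} · (x - mu)] = (1)·(0.3121) + (0)·(0.0405) + (-1)·(-0.052) = 0.3642.

Step 4 — take square root: d = √(0.3642) ≈ 0.6035.

d(x, mu) = √(0.3642) ≈ 0.6035


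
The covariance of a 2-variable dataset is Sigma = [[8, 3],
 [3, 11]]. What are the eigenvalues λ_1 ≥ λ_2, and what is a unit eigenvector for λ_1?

Step 1 — characteristic polynomial of 2×2 Sigma:
  det(Sigma - λI) = λ² - trace · λ + det = 0.
  trace = 8 + 11 = 19, det = 8·11 - (3)² = 79.
Step 2 — discriminant:
  Δ = trace² - 4·det = 361 - 316 = 45.
Step 3 — eigenvalues:
  λ = (trace ± √Δ)/2 = (19 ± 6.7082)/2,
  λ_1 = 12.8541,  λ_2 = 6.1459.

Step 4 — unit eigenvector for λ_1: solve (Sigma - λ_1 I)v = 0. First row:
  (8 - 12.8541)·v_x + (3)·v_y = 0, i.e. (-4.8541)·v_x + (3)·v_y = 0,
  so v ∝ (b, λ_1 - a) = (3, 4.8541) = u.
  ||u|| = √((3)² + (4.8541)²) = √(32.5623) ≈ 5.7063,
  v_1 = u/||u|| ≈ (0.5257, 0.8507) (||v_1|| = 1).

λ_1 = 12.8541,  λ_2 = 6.1459;  v_1 ≈ (0.5257, 0.8507)


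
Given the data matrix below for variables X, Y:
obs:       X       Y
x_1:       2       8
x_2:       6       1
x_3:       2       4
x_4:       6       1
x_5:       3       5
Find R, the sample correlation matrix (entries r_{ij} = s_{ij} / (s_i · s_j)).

Step 1 — column means:
  mean(X) = (2 + 6 + 2 + 6 + 3) / 5 = 19/5 = 3.8
  mean(Y) = (8 + 1 + 4 + 1 + 5) / 5 = 19/5 = 3.8

Step 2 — sample variances and covariances s[i,j] = (1/(n-1)) · Σ_k (x_{k,i} - mean_i) · (x_{k,j} - mean_j), with n-1 = 4:
  s[X,X] = ((-1.8)·(-1.8) + (2.2)·(2.2) + (-1.8)·(-1.8) + (2.2)·(2.2) + (-0.8)·(-0.8)) / 4 = 16.8/4 = 4.2
  s[X,Y] = ((-1.8)·(4.2) + (2.2)·(-2.8) + (-1.8)·(0.2) + (2.2)·(-2.8) + (-0.8)·(1.2)) / 4 = -21.2/4 = -5.3
  s[Y,Y] = ((4.2)·(4.2) + (-2.8)·(-2.8) + (0.2)·(0.2) + (-2.8)·(-2.8) + (1.2)·(1.2)) / 4 = 34.8/4 = 8.7
  Sample standard deviations s_i = √(s[i,i]):
  s(X) = √(4.2) = 2.0494
  s(Y) = √(8.7) = 2.9496

Step 3 — r_{ij} = s_{ij} / (s_i · s_j):
  r[X,X] = 1 (diagonal).
  r[X,Y] = -5.3 / (2.0494 · 2.9496) = -5.3 / 6.0448 = -0.8768
  r[Y,Y] = 1 (diagonal).

R is symmetric with unit diagonal. Assembling:

R = [[1, -0.8768],
 [-0.8768, 1]]


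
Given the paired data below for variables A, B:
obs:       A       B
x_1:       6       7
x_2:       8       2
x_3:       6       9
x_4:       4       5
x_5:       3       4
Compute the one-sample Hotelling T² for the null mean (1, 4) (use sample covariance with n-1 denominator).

Step 1 — sample mean vector:
  mean(A) = (6 + 8 + 6 + 4 + 3) / 5 = 27/5 = 5.4
  mean(B) = (7 + 2 + 9 + 5 + 4) / 5 = 27/5 = 5.4
  x̄ = (5.4, 5.4),  deviation x̄ - mu_0 = (5.4, 5.4) - (1, 4) = (4.4, 1.4).

Step 2 — sample covariance matrix, S[i,j] = (1/(n-1)) · Σ_k (x_{k,i} - mean_i) · (x_{k,j} - mean_j), divisor n-1 = 4:
  S[A,A] = ((0.6)·(0.6) + (2.6)·(2.6) + (0.6)·(0.6) + (-1.4)·(-1.4) + (-2.4)·(-2.4)) / 4 = 15.2/4 = 3.8
  S[A,B] = ((0.6)·(1.6) + (2.6)·(-3.4) + (0.6)·(3.6) + (-1.4)·(-0.4) + (-2.4)·(-1.4)) / 4 = -1.8/4 = -0.45
  S[B,B] = ((1.6)·(1.6) + (-3.4)·(-3.4) + (3.6)·(3.6) + (-0.4)·(-0.4) + (-1.4)·(-1.4)) / 4 = 29.2/4 = 7.3
  S = [[3.8, -0.45],
 [-0.45, 7.3]].

Step 3 — invert S. det(S) = 3.8·7.3 - (-0.45)² = 27.5375.
  S^{-1} = (1/det) · [[d, -b], [-b, a]] = [[0.2651, 0.0163],
 [0.0163, 0.138]].

Step 4 — quadratic form (x̄ - mu_0)^T · S^{-1} · (x̄ - mu_0):
  S^{-1} · (x̄ - mu_0) = (1.1893, 0.2651),
  (x̄ - mu_0)^T · [...] = (4.4)·(1.1893) + (1.4)·(0.2651) = 5.604.

Step 5 — scale by n: T² = 5 · 5.604 = 28.02.

T² ≈ 28.02


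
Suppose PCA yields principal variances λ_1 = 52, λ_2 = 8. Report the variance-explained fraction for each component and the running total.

Step 1 — total variance = trace(Sigma) = Σ λ_i = 52 + 8 = 60.

Step 2 — fraction explained by component i = λ_i / Σ λ:
  PC1: 52/60 = 0.8667
  PC2: 8/60 = 0.1333

Step 3 — cumulative fraction after k components = (λ_1 + ... + λ_k) / Σ λ:
  k = 1: 52/60 = 0.8667
  k = 2: (52 + 8)/60 = 60/60 = 1

Summary (fraction, with percent):

explained: PC1 0.8667 (86.67%), PC2 0.1333 (13.33%);  cumulative: 0.8667, 1


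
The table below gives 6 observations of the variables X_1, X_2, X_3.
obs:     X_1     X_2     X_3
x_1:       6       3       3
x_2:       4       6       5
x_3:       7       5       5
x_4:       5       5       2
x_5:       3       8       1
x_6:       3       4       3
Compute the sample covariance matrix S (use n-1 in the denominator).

Step 1 — column means:
  mean(X_1) = (6 + 4 + 7 + 5 + 3 + 3) / 6 = 28/6 = 4.6667
  mean(X_2) = (3 + 6 + 5 + 5 + 8 + 4) / 6 = 31/6 = 5.1667
  mean(X_3) = (3 + 5 + 5 + 2 + 1 + 3) / 6 = 19/6 = 3.1667

Step 2 — sample covariance S[i,j] = (1/(n-1)) · Σ_k (x_{k,i} - mean_i) · (x_{k,j} - mean_j), with n-1 = 5.
  S[X_1,X_1] = ((1.3333)·(1.3333) + (-0.6667)·(-0.6667) + (2.3333)·(2.3333) + (0.3333)·(0.3333) + (-1.6667)·(-1.6667) + (-1.6667)·(-1.6667)) / 5 = 13.3333/5 = 2.6667
  S[X_1,X_2] = ((1.3333)·(-2.1667) + (-0.6667)·(0.8333) + (2.3333)·(-0.1667) + (0.3333)·(-0.1667) + (-1.6667)·(2.8333) + (-1.6667)·(-1.1667)) / 5 = -6.6667/5 = -1.3333
  S[X_1,X_3] = ((1.3333)·(-0.1667) + (-0.6667)·(1.8333) + (2.3333)·(1.8333) + (0.3333)·(-1.1667) + (-1.6667)·(-2.1667) + (-1.6667)·(-0.1667)) / 5 = 6.3333/5 = 1.2667
  S[X_2,X_2] = ((-2.1667)·(-2.1667) + (0.8333)·(0.8333) + (-0.1667)·(-0.1667) + (-0.1667)·(-0.1667) + (2.8333)·(2.8333) + (-1.1667)·(-1.1667)) / 5 = 14.8333/5 = 2.9667
  S[X_2,X_3] = ((-2.1667)·(-0.1667) + (0.8333)·(1.8333) + (-0.1667)·(1.8333) + (-0.1667)·(-1.1667) + (2.8333)·(-2.1667) + (-1.1667)·(-0.1667)) / 5 = -4.1667/5 = -0.8333
  S[X_3,X_3] = ((-0.1667)·(-0.1667) + (1.8333)·(1.8333) + (1.8333)·(1.8333) + (-1.1667)·(-1.1667) + (-2.1667)·(-2.1667) + (-0.1667)·(-0.1667)) / 5 = 12.8333/5 = 2.5667

S is symmetric (S[j,i] = S[i,j]). Assembling:

S = [[2.6667, -1.3333, 1.2667],
 [-1.3333, 2.9667, -0.8333],
 [1.2667, -0.8333, 2.5667]]


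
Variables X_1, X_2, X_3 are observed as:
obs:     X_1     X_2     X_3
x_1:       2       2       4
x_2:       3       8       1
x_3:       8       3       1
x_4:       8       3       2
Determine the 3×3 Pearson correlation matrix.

Step 1 — column means:
  mean(X_1) = (2 + 3 + 8 + 8) / 4 = 21/4 = 5.25
  mean(X_2) = (2 + 8 + 3 + 3) / 4 = 16/4 = 4
  mean(X_3) = (4 + 1 + 1 + 2) / 4 = 8/4 = 2

Step 2 — sample variances and covariances s[i,j] = (1/(n-1)) · Σ_k (x_{k,i} - mean_i) · (x_{k,j} - mean_j), with n-1 = 3:
  s[X_1,X_1] = ((-3.25)·(-3.25) + (-2.25)·(-2.25) + (2.75)·(2.75) + (2.75)·(2.75)) / 3 = 30.75/3 = 10.25
  s[X_1,X_2] = ((-3.25)·(-2) + (-2.25)·(4) + (2.75)·(-1) + (2.75)·(-1)) / 3 = -8/3 = -2.6667
  s[X_1,X_3] = ((-3.25)·(2) + (-2.25)·(-1) + (2.75)·(-1) + (2.75)·(0)) / 3 = -7/3 = -2.3333
  s[X_2,X_2] = ((-2)·(-2) + (4)·(4) + (-1)·(-1) + (-1)·(-1)) / 3 = 22/3 = 7.3333
  s[X_2,X_3] = ((-2)·(2) + (4)·(-1) + (-1)·(-1) + (-1)·(0)) / 3 = -7/3 = -2.3333
  s[X_3,X_3] = ((2)·(2) + (-1)·(-1) + (-1)·(-1) + (0)·(0)) / 3 = 6/3 = 2
  Sample standard deviations s_i = √(s[i,i]):
  s(X_1) = √(10.25) = 3.2016
  s(X_2) = √(7.3333) = 2.708
  s(X_3) = √(2) = 1.4142

Step 3 — r_{ij} = s_{ij} / (s_i · s_j):
  r[X_1,X_1] = 1 (diagonal).
  r[X_1,X_2] = -2.6667 / (3.2016 · 2.708) = -2.6667 / 8.6699 = -0.3076
  r[X_1,X_3] = -2.3333 / (3.2016 · 1.4142) = -2.3333 / 4.5277 = -0.5153
  r[X_2,X_2] = 1 (diagonal).
  r[X_2,X_3] = -2.3333 / (2.708 · 1.4142) = -2.3333 / 3.8297 = -0.6093
  r[X_3,X_3] = 1 (diagonal).

R is symmetric with unit diagonal. Assembling:

R = [[1, -0.3076, -0.5153],
 [-0.3076, 1, -0.6093],
 [-0.5153, -0.6093, 1]]


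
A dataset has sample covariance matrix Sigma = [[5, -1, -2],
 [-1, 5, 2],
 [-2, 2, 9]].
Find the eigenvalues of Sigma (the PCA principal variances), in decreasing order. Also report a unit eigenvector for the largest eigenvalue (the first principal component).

Step 1 — characteristic polynomial p(λ) = det(λI - Sigma) = λ³ - tr·λ² + c_1·λ - det, where tr = trace, c_1 = sum of the principal 2×2 minors, det = det(Sigma):
  tr = 5 + 5 + 9 = 19,
  c_1 = (5·5 - (-1)²) + (5·9 - (-2)²) + (5·9 - (2)²) = 24 + 41 + 41 = 106,
  det = 5·(5·9 - (2)²) - (-1)·((-1)·9 - (2)·(-2)) + (-2)·((-1)·(2) - 5·(-2)) = 5·(41) - (-1)·(-5) + (-2)·(8) = 184.
  So p(λ) = λ³ - 19λ² + 106λ - 184.
Step 2 — look for an integer root (rational root theorem: any rational root is an integer divisor of 184). Testing λ = 4:
  p(4) = 64 - 304 + 424 - 184 = 0  ✓
  Dividing out (λ - 4): p(λ) = (λ - 4)(λ² - 15λ + 46).
Step 3 — remaining eigenvalues from the quadratic λ² - 15λ + 46 = 0:
  Δ = 15² - 4·46 = 225 - 184 = 41,  λ = (15 ± √41)/2 = (15 ± 6.4031)/2 ≈ 10.7016 or 4.2984.
  Sorted: λ_1 = 10.7016,  λ_2 = 4.2984,  λ_3 = 4  (check: sum = 19 = tr ✓).

Step 4 — unit eigenvector for λ_1 ≈ 10.7016: v spans the null space of (Sigma - λ_1 I), whose rows are
  r_1 = (-5.7016, -1, -2),  r_2 = (-1, -5.7016, 2),  r_3 = (-2, 2, -1.7016).
  v is orthogonal to every row, so take v ∝ r_1 × r_2 = ((-1)·(2) - (-2)·(-5.7016), (-2)·(-1) - (-5.7016)·(2), (-5.7016)·(-5.7016) - (-1)·(-1)) ≈ (-13.4031, 13.4031, 31.5078).
  Rescale (multiply by -1 so the first nonzero entry is positive): u = (13.4031, -13.4031, -31.5078).
  ||u|| = √((13.4031)² + (-13.4031)² + (-31.5078)²) = √(1352.0296) ≈ 36.77,  v_1 = u/||u|| ≈ (0.3645, -0.3645, -0.8569) (||v_1|| = 1).

λ_1 = 10.7016,  λ_2 = 4.2984,  λ_3 = 4;  v_1 ≈ (0.3645, -0.3645, -0.8569)


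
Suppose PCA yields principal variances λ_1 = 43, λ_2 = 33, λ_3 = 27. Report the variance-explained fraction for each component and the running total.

Step 1 — total variance = trace(Sigma) = Σ λ_i = 43 + 33 + 27 = 103.

Step 2 — fraction explained by component i = λ_i / Σ λ:
  PC1: 43/103 = 0.4175
  PC2: 33/103 = 0.3204
  PC3: 27/103 = 0.2621

Step 3 — cumulative fraction after k components = (λ_1 + ... + λ_k) / Σ λ:
  k = 1: 43/103 = 0.4175
  k = 2: (43 + 33)/103 = 76/103 = 0.7379
  k = 3: (43 + 33 + 27)/103 = 103/103 = 1

Summary (fraction, with percent):

explained: PC1 0.4175 (41.75%), PC2 0.3204 (32.04%), PC3 0.2621 (26.21%);  cumulative: 0.4175, 0.7379, 1


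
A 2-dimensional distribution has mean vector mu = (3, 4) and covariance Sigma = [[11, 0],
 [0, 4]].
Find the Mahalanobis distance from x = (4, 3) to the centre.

Step 1 — centre the observation: (x - mu) = (1, -1).

Step 2 — invert Sigma. det(Sigma) = 11·4 - (0)² = 44.
  Sigma^{-1} = (1/det) · [[d, -b], [-b, a]] = [[0.0909, 0],
 [0, 0.25]].

Step 3 — form the quadratic (x - mu)^T · Sigma^{-1} · (x - mu):
  Sigma^{-1} · (x - mu) = (0.0909, -0.25).
  (x - mu)^T · [Sigma^{-1} · (x - mu)] = (1)·(0.0909) + (-1)·(-0.25) = 0.3409.

Step 4 — take square root: d = √(0.3409) ≈ 0.5839.

d(x, mu) = √(0.3409) ≈ 0.5839


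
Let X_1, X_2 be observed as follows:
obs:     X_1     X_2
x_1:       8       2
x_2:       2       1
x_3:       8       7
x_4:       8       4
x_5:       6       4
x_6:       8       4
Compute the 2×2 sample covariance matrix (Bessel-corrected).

Step 1 — column means:
  mean(X_1) = (8 + 2 + 8 + 8 + 6 + 8) / 6 = 40/6 = 6.6667
  mean(X_2) = (2 + 1 + 7 + 4 + 4 + 4) / 6 = 22/6 = 3.6667

Step 2 — sample covariance S[i,j] = (1/(n-1)) · Σ_k (x_{k,i} - mean_i) · (x_{k,j} - mean_j), with n-1 = 5.
  S[X_1,X_1] = ((1.3333)·(1.3333) + (-4.6667)·(-4.6667) + (1.3333)·(1.3333) + (1.3333)·(1.3333) + (-0.6667)·(-0.6667) + (1.3333)·(1.3333)) / 5 = 29.3333/5 = 5.8667
  S[X_1,X_2] = ((1.3333)·(-1.6667) + (-4.6667)·(-2.6667) + (1.3333)·(3.3333) + (1.3333)·(0.3333) + (-0.6667)·(0.3333) + (1.3333)·(0.3333)) / 5 = 15.3333/5 = 3.0667
  S[X_2,X_2] = ((-1.6667)·(-1.6667) + (-2.6667)·(-2.6667) + (3.3333)·(3.3333) + (0.3333)·(0.3333) + (0.3333)·(0.3333) + (0.3333)·(0.3333)) / 5 = 21.3333/5 = 4.2667

S is symmetric (S[j,i] = S[i,j]). Assembling:

S = [[5.8667, 3.0667],
 [3.0667, 4.2667]]


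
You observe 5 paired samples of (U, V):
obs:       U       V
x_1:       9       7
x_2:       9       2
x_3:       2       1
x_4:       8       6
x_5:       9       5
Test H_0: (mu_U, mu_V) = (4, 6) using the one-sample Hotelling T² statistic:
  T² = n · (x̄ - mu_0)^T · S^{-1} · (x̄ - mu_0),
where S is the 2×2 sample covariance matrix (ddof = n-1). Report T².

Step 1 — sample mean vector:
  mean(U) = (9 + 9 + 2 + 8 + 9) / 5 = 37/5 = 7.4
  mean(V) = (7 + 2 + 1 + 6 + 5) / 5 = 21/5 = 4.2
  x̄ = (7.4, 4.2),  deviation x̄ - mu_0 = (7.4, 4.2) - (4, 6) = (3.4, -1.8).

Step 2 — sample covariance matrix, S[i,j] = (1/(n-1)) · Σ_k (x_{k,i} - mean_i) · (x_{k,j} - mean_j), divisor n-1 = 4:
  S[U,U] = ((1.6)·(1.6) + (1.6)·(1.6) + (-5.4)·(-5.4) + (0.6)·(0.6) + (1.6)·(1.6)) / 4 = 37.2/4 = 9.3
  S[U,V] = ((1.6)·(2.8) + (1.6)·(-2.2) + (-5.4)·(-3.2) + (0.6)·(1.8) + (1.6)·(0.8)) / 4 = 20.6/4 = 5.15
  S[V,V] = ((2.8)·(2.8) + (-2.2)·(-2.2) + (-3.2)·(-3.2) + (1.8)·(1.8) + (0.8)·(0.8)) / 4 = 26.8/4 = 6.7
  S = [[9.3, 5.15],
 [5.15, 6.7]].

Step 3 — invert S. det(S) = 9.3·6.7 - (5.15)² = 35.7875.
  S^{-1} = (1/det) · [[d, -b], [-b, a]] = [[0.1872, -0.1439],
 [-0.1439, 0.2599]].

Step 4 — quadratic form (x̄ - mu_0)^T · S^{-1} · (x̄ - mu_0):
  S^{-1} · (x̄ - mu_0) = (0.8956, -0.957),
  (x̄ - mu_0)^T · [...] = (3.4)·(0.8956) + (-1.8)·(-0.957) = 4.7676.

Step 5 — scale by n: T² = 5 · 4.7676 = 23.8379.

T² ≈ 23.8379


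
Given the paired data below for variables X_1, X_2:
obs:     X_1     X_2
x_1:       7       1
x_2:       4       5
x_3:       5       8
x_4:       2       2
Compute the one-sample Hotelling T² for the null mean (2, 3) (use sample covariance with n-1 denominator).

Step 1 — sample mean vector:
  mean(X_1) = (7 + 4 + 5 + 2) / 4 = 18/4 = 4.5
  mean(X_2) = (1 + 5 + 8 + 2) / 4 = 16/4 = 4
  x̄ = (4.5, 4),  deviation x̄ - mu_0 = (4.5, 4) - (2, 3) = (2.5, 1).

Step 2 — sample covariance matrix, S[i,j] = (1/(n-1)) · Σ_k (x_{k,i} - mean_i) · (x_{k,j} - mean_j), divisor n-1 = 3:
  S[X_1,X_1] = ((2.5)·(2.5) + (-0.5)·(-0.5) + (0.5)·(0.5) + (-2.5)·(-2.5)) / 3 = 13/3 = 4.3333
  S[X_1,X_2] = ((2.5)·(-3) + (-0.5)·(1) + (0.5)·(4) + (-2.5)·(-2)) / 3 = -1/3 = -0.3333
  S[X_2,X_2] = ((-3)·(-3) + (1)·(1) + (4)·(4) + (-2)·(-2)) / 3 = 30/3 = 10
  S = [[4.3333, -0.3333],
 [-0.3333, 10]].

Step 3 — invert S. det(S) = 4.3333·10 - (-0.3333)² = 43.2222.
  S^{-1} = (1/det) · [[d, -b], [-b, a]] = [[0.2314, 0.0077],
 [0.0077, 0.1003]].

Step 4 — quadratic form (x̄ - mu_0)^T · S^{-1} · (x̄ - mu_0):
  S^{-1} · (x̄ - mu_0) = (0.5861, 0.1195),
  (x̄ - mu_0)^T · [...] = (2.5)·(0.5861) + (1)·(0.1195) = 1.5848.

Step 5 — scale by n: T² = 4 · 1.5848 = 6.3393.

T² ≈ 6.3393


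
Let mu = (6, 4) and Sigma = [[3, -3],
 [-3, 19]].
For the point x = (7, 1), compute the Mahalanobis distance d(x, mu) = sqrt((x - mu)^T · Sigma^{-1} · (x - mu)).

Step 1 — centre the observation: (x - mu) = (1, -3).

Step 2 — invert Sigma. det(Sigma) = 3·19 - (-3)² = 48.
  Sigma^{-1} = (1/det) · [[d, -b], [-b, a]] = [[0.3958, 0.0625],
 [0.0625, 0.0625]].

Step 3 — form the quadratic (x - mu)^T · Sigma^{-1} · (x - mu):
  Sigma^{-1} · (x - mu) = (0.2083, -0.125).
  (x - mu)^T · [Sigma^{-1} · (x - mu)] = (1)·(0.2083) + (-3)·(-0.125) = 0.5833.

Step 4 — take square root: d = √(0.5833) ≈ 0.7638.

d(x, mu) = √(0.5833) ≈ 0.7638


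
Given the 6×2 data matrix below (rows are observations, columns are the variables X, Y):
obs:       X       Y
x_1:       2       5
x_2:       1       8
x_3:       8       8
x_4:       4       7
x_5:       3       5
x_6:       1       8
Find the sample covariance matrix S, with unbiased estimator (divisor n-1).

Step 1 — column means:
  mean(X) = (2 + 1 + 8 + 4 + 3 + 1) / 6 = 19/6 = 3.1667
  mean(Y) = (5 + 8 + 8 + 7 + 5 + 8) / 6 = 41/6 = 6.8333

Step 2 — sample covariance S[i,j] = (1/(n-1)) · Σ_k (x_{k,i} - mean_i) · (x_{k,j} - mean_j), with n-1 = 5.
  S[X,X] = ((-1.1667)·(-1.1667) + (-2.1667)·(-2.1667) + (4.8333)·(4.8333) + (0.8333)·(0.8333) + (-0.1667)·(-0.1667) + (-2.1667)·(-2.1667)) / 5 = 34.8333/5 = 6.9667
  S[X,Y] = ((-1.1667)·(-1.8333) + (-2.1667)·(1.1667) + (4.8333)·(1.1667) + (0.8333)·(0.1667) + (-0.1667)·(-1.8333) + (-2.1667)·(1.1667)) / 5 = 3.1667/5 = 0.6333
  S[Y,Y] = ((-1.8333)·(-1.8333) + (1.1667)·(1.1667) + (1.1667)·(1.1667) + (0.1667)·(0.1667) + (-1.8333)·(-1.8333) + (1.1667)·(1.1667)) / 5 = 10.8333/5 = 2.1667

S is symmetric (S[j,i] = S[i,j]). Assembling:

S = [[6.9667, 0.6333],
 [0.6333, 2.1667]]


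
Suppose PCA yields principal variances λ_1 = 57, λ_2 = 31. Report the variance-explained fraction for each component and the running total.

Step 1 — total variance = trace(Sigma) = Σ λ_i = 57 + 31 = 88.

Step 2 — fraction explained by component i = λ_i / Σ λ:
  PC1: 57/88 = 0.6477
  PC2: 31/88 = 0.3523

Step 3 — cumulative fraction after k components = (λ_1 + ... + λ_k) / Σ λ:
  k = 1: 57/88 = 0.6477
  k = 2: (57 + 31)/88 = 88/88 = 1

Summary (fraction, with percent):

explained: PC1 0.6477 (64.77%), PC2 0.3523 (35.23%);  cumulative: 0.6477, 1


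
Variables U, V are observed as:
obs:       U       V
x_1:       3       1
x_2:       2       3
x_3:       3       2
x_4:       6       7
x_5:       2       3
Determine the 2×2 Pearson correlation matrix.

Step 1 — column means:
  mean(U) = (3 + 2 + 3 + 6 + 2) / 5 = 16/5 = 3.2
  mean(V) = (1 + 3 + 2 + 7 + 3) / 5 = 16/5 = 3.2

Step 2 — sample variances and covariances s[i,j] = (1/(n-1)) · Σ_k (x_{k,i} - mean_i) · (x_{k,j} - mean_j), with n-1 = 4:
  s[U,U] = ((-0.2)·(-0.2) + (-1.2)·(-1.2) + (-0.2)·(-0.2) + (2.8)·(2.8) + (-1.2)·(-1.2)) / 4 = 10.8/4 = 2.7
  s[U,V] = ((-0.2)·(-2.2) + (-1.2)·(-0.2) + (-0.2)·(-1.2) + (2.8)·(3.8) + (-1.2)·(-0.2)) / 4 = 11.8/4 = 2.95
  s[V,V] = ((-2.2)·(-2.2) + (-0.2)·(-0.2) + (-1.2)·(-1.2) + (3.8)·(3.8) + (-0.2)·(-0.2)) / 4 = 20.8/4 = 5.2
  Sample standard deviations s_i = √(s[i,i]):
  s(U) = √(2.7) = 1.6432
  s(V) = √(5.2) = 2.2804

Step 3 — r_{ij} = s_{ij} / (s_i · s_j):
  r[U,U] = 1 (diagonal).
  r[U,V] = 2.95 / (1.6432 · 2.2804) = 2.95 / 3.747 = 0.7873
  r[V,V] = 1 (diagonal).

R is symmetric with unit diagonal. Assembling:

R = [[1, 0.7873],
 [0.7873, 1]]


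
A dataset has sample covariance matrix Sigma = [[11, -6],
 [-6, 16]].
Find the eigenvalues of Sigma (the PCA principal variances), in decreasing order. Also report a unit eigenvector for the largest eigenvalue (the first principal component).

Step 1 — characteristic polynomial of 2×2 Sigma:
  det(Sigma - λI) = λ² - trace · λ + det = 0.
  trace = 11 + 16 = 27, det = 11·16 - (-6)² = 140.
Step 2 — discriminant:
  Δ = trace² - 4·det = 729 - 560 = 169.
Step 3 — eigenvalues:
  λ = (trace ± √Δ)/2 = (27 ± 13)/2,
  λ_1 = 20,  λ_2 = 7.

Step 4 — unit eigenvector for λ_1: solve (Sigma - λ_1 I)v = 0. First row:
  (11 - 20)·v_x + (-6)·v_y = 0, i.e. (-9)·v_x + (-6)·v_y = 0,
  so v ∝ (b, λ_1 - a) = (-6, 9); multiply by -1 so the first entry is positive: u = (6, -9).
  ||u|| = √((6)² + (-9)²) = √(117) ≈ 10.8167,
  v_1 = u/||u|| ≈ (0.5547, -0.8321) (||v_1|| = 1).

λ_1 = 20,  λ_2 = 7;  v_1 ≈ (0.5547, -0.8321)


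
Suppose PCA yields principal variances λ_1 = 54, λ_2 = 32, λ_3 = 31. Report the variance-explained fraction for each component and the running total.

Step 1 — total variance = trace(Sigma) = Σ λ_i = 54 + 32 + 31 = 117.

Step 2 — fraction explained by component i = λ_i / Σ λ:
  PC1: 54/117 = 0.4615
  PC2: 32/117 = 0.2735
  PC3: 31/117 = 0.265

Step 3 — cumulative fraction after k components = (λ_1 + ... + λ_k) / Σ λ:
  k = 1: 54/117 = 0.4615
  k = 2: (54 + 32)/117 = 86/117 = 0.735
  k = 3: (54 + 32 + 31)/117 = 117/117 = 1

Summary (fraction, with percent):

explained: PC1 0.4615 (46.15%), PC2 0.2735 (27.35%), PC3 0.265 (26.5%);  cumulative: 0.4615, 0.735, 1


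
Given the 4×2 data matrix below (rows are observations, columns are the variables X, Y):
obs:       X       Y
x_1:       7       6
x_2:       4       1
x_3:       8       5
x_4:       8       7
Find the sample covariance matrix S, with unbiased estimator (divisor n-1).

Step 1 — column means:
  mean(X) = (7 + 4 + 8 + 8) / 4 = 27/4 = 6.75
  mean(Y) = (6 + 1 + 5 + 7) / 4 = 19/4 = 4.75

Step 2 — sample covariance S[i,j] = (1/(n-1)) · Σ_k (x_{k,i} - mean_i) · (x_{k,j} - mean_j), with n-1 = 3.
  S[X,X] = ((0.25)·(0.25) + (-2.75)·(-2.75) + (1.25)·(1.25) + (1.25)·(1.25)) / 3 = 10.75/3 = 3.5833
  S[X,Y] = ((0.25)·(1.25) + (-2.75)·(-3.75) + (1.25)·(0.25) + (1.25)·(2.25)) / 3 = 13.75/3 = 4.5833
  S[Y,Y] = ((1.25)·(1.25) + (-3.75)·(-3.75) + (0.25)·(0.25) + (2.25)·(2.25)) / 3 = 20.75/3 = 6.9167

S is symmetric (S[j,i] = S[i,j]). Assembling:

S = [[3.5833, 4.5833],
 [4.5833, 6.9167]]


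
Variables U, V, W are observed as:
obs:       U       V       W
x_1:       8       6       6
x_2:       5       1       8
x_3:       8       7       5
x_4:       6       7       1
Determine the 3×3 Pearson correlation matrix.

Step 1 — column means:
  mean(U) = (8 + 5 + 8 + 6) / 4 = 27/4 = 6.75
  mean(V) = (6 + 1 + 7 + 7) / 4 = 21/4 = 5.25
  mean(W) = (6 + 8 + 5 + 1) / 4 = 20/4 = 5

Step 2 — sample variances and covariances s[i,j] = (1/(n-1)) · Σ_k (x_{k,i} - mean_i) · (x_{k,j} - mean_j), with n-1 = 3:
  s[U,U] = ((1.25)·(1.25) + (-1.75)·(-1.75) + (1.25)·(1.25) + (-0.75)·(-0.75)) / 3 = 6.75/3 = 2.25
  s[U,V] = ((1.25)·(0.75) + (-1.75)·(-4.25) + (1.25)·(1.75) + (-0.75)·(1.75)) / 3 = 9.25/3 = 3.0833
  s[U,W] = ((1.25)·(1) + (-1.75)·(3) + (1.25)·(0) + (-0.75)·(-4)) / 3 = -1/3 = -0.3333
  s[V,V] = ((0.75)·(0.75) + (-4.25)·(-4.25) + (1.75)·(1.75) + (1.75)·(1.75)) / 3 = 24.75/3 = 8.25
  s[V,W] = ((0.75)·(1) + (-4.25)·(3) + (1.75)·(0) + (1.75)·(-4)) / 3 = -19/3 = -6.3333
  s[W,W] = ((1)·(1) + (3)·(3) + (0)·(0) + (-4)·(-4)) / 3 = 26/3 = 8.6667
  Sample standard deviations s_i = √(s[i,i]):
  s(U) = √(2.25) = 1.5
  s(V) = √(8.25) = 2.8723
  s(W) = √(8.6667) = 2.9439

Step 3 — r_{ij} = s_{ij} / (s_i · s_j):
  r[U,U] = 1 (diagonal).
  r[U,V] = 3.0833 / (1.5 · 2.8723) = 3.0833 / 4.3084 = 0.7157
  r[U,W] = -0.3333 / (1.5 · 2.9439) = -0.3333 / 4.4159 = -0.0755
  r[V,V] = 1 (diagonal).
  r[V,W] = -6.3333 / (2.8723 · 2.9439) = -6.3333 / 8.4558 = -0.749
  r[W,W] = 1 (diagonal).

R is symmetric with unit diagonal. Assembling:

R = [[1, 0.7157, -0.0755],
 [0.7157, 1, -0.749],
 [-0.0755, -0.749, 1]]


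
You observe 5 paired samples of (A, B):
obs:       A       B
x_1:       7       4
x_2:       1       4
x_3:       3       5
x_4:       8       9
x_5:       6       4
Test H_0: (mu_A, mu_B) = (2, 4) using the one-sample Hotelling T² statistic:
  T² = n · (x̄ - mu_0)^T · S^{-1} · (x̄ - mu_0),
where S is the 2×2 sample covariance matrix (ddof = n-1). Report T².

Step 1 — sample mean vector:
  mean(A) = (7 + 1 + 3 + 8 + 6) / 5 = 25/5 = 5
  mean(B) = (4 + 4 + 5 + 9 + 4) / 5 = 26/5 = 5.2
  x̄ = (5, 5.2),  deviation x̄ - mu_0 = (5, 5.2) - (2, 4) = (3, 1.2).

Step 2 — sample covariance matrix, S[i,j] = (1/(n-1)) · Σ_k (x_{k,i} - mean_i) · (x_{k,j} - mean_j), divisor n-1 = 4:
  S[A,A] = ((2)·(2) + (-4)·(-4) + (-2)·(-2) + (3)·(3) + (1)·(1)) / 4 = 34/4 = 8.5
  S[A,B] = ((2)·(-1.2) + (-4)·(-1.2) + (-2)·(-0.2) + (3)·(3.8) + (1)·(-1.2)) / 4 = 13/4 = 3.25
  S[B,B] = ((-1.2)·(-1.2) + (-1.2)·(-1.2) + (-0.2)·(-0.2) + (3.8)·(3.8) + (-1.2)·(-1.2)) / 4 = 18.8/4 = 4.7
  S = [[8.5, 3.25],
 [3.25, 4.7]].

Step 3 — invert S. det(S) = 8.5·4.7 - (3.25)² = 29.3875.
  S^{-1} = (1/det) · [[d, -b], [-b, a]] = [[0.1599, -0.1106],
 [-0.1106, 0.2892]].

Step 4 — quadratic form (x̄ - mu_0)^T · S^{-1} · (x̄ - mu_0):
  S^{-1} · (x̄ - mu_0) = (0.3471, 0.0153),
  (x̄ - mu_0)^T · [...] = (3)·(0.3471) + (1.2)·(0.0153) = 1.0596.

Step 5 — scale by n: T² = 5 · 1.0596 = 5.2982.

T² ≈ 5.2982


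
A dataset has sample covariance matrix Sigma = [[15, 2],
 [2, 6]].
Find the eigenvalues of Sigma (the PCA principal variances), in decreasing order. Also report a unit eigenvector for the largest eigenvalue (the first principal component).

Step 1 — characteristic polynomial of 2×2 Sigma:
  det(Sigma - λI) = λ² - trace · λ + det = 0.
  trace = 15 + 6 = 21, det = 15·6 - (2)² = 86.
Step 2 — discriminant:
  Δ = trace² - 4·det = 441 - 344 = 97.
Step 3 — eigenvalues:
  λ = (trace ± √Δ)/2 = (21 ± 9.8489)/2,
  λ_1 = 15.4244,  λ_2 = 5.5756.

Step 4 — unit eigenvector for λ_1: solve (Sigma - λ_1 I)v = 0. First row:
  (15 - 15.4244)·v_x + (2)·v_y = 0, i.e. (-0.4244)·v_x + (2)·v_y = 0,
  so v ∝ (b, λ_1 - a) = (2, 0.4244) = u.
  ||u|| = √((2)² + (0.4244)²) = √(4.1801) ≈ 2.0445,
  v_1 = u/||u|| ≈ (0.9782, 0.2076) (||v_1|| = 1).

λ_1 = 15.4244,  λ_2 = 5.5756;  v_1 ≈ (0.9782, 0.2076)


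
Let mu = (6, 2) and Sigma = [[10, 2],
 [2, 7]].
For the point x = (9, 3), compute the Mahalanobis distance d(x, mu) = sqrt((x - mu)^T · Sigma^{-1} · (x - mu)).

Step 1 — centre the observation: (x - mu) = (3, 1).

Step 2 — invert Sigma. det(Sigma) = 10·7 - (2)² = 66.
  Sigma^{-1} = (1/det) · [[d, -b], [-b, a]] = [[0.1061, -0.0303],
 [-0.0303, 0.1515]].

Step 3 — form the quadratic (x - mu)^T · Sigma^{-1} · (x - mu):
  Sigma^{-1} · (x - mu) = (0.2879, 0.0606).
  (x - mu)^T · [Sigma^{-1} · (x - mu)] = (3)·(0.2879) + (1)·(0.0606) = 0.9242.

Step 4 — take square root: d = √(0.9242) ≈ 0.9614.

d(x, mu) = √(0.9242) ≈ 0.9614


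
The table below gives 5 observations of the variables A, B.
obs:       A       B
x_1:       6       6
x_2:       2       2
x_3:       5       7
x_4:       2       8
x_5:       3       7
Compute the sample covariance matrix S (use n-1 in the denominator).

Step 1 — column means:
  mean(A) = (6 + 2 + 5 + 2 + 3) / 5 = 18/5 = 3.6
  mean(B) = (6 + 2 + 7 + 8 + 7) / 5 = 30/5 = 6

Step 2 — sample covariance S[i,j] = (1/(n-1)) · Σ_k (x_{k,i} - mean_i) · (x_{k,j} - mean_j), with n-1 = 4.
  S[A,A] = ((2.4)·(2.4) + (-1.6)·(-1.6) + (1.4)·(1.4) + (-1.6)·(-1.6) + (-0.6)·(-0.6)) / 4 = 13.2/4 = 3.3
  S[A,B] = ((2.4)·(0) + (-1.6)·(-4) + (1.4)·(1) + (-1.6)·(2) + (-0.6)·(1)) / 4 = 4/4 = 1
  S[B,B] = ((0)·(0) + (-4)·(-4) + (1)·(1) + (2)·(2) + (1)·(1)) / 4 = 22/4 = 5.5

S is symmetric (S[j,i] = S[i,j]). Assembling:

S = [[3.3, 1],
 [1, 5.5]]


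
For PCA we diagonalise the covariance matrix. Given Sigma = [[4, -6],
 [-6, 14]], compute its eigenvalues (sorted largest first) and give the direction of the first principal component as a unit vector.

Step 1 — characteristic polynomial of 2×2 Sigma:
  det(Sigma - λI) = λ² - trace · λ + det = 0.
  trace = 4 + 14 = 18, det = 4·14 - (-6)² = 20.
Step 2 — discriminant:
  Δ = trace² - 4·det = 324 - 80 = 244.
Step 3 — eigenvalues:
  λ = (trace ± √Δ)/2 = (18 ± 15.6205)/2,
  λ_1 = 16.8102,  λ_2 = 1.1898.

Step 4 — unit eigenvector for λ_1: solve (Sigma - λ_1 I)v = 0. First row:
  (4 - 16.8102)·v_x + (-6)·v_y = 0, i.e. (-12.8102)·v_x + (-6)·v_y = 0,
  so v ∝ (b, λ_1 - a) = (-6, 12.8102); multiply by -1 so the first entry is positive: u = (6, -12.8102).
  ||u|| = √((6)² + (-12.8102)²) = √(200.1025) ≈ 14.1458,
  v_1 = u/||u|| ≈ (0.4242, -0.9056) (||v_1|| = 1).

λ_1 = 16.8102,  λ_2 = 1.1898;  v_1 ≈ (0.4242, -0.9056)


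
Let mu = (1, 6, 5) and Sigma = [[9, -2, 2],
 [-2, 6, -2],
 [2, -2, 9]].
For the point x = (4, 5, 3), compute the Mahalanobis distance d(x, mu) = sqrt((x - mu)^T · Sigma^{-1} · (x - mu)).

Step 1 — centre the observation: (x - mu) = (3, -1, -2).

Step 2 — invert Sigma (cofactor / det for 3×3, or solve directly):
  Sigma^{-1} = [[0.1232, 0.0345, -0.0197],
 [0.0345, 0.1897, 0.0345],
 [-0.0197, 0.0345, 0.1232]].

Step 3 — form the quadratic (x - mu)^T · Sigma^{-1} · (x - mu):
  Sigma^{-1} · (x - mu) = (0.3744, -0.1552, -0.3399).
  (x - mu)^T · [Sigma^{-1} · (x - mu)] = (3)·(0.3744) + (-1)·(-0.1552) + (-2)·(-0.3399) = 1.9581.

Step 4 — take square root: d = √(1.9581) ≈ 1.3993.

d(x, mu) = √(1.9581) ≈ 1.3993


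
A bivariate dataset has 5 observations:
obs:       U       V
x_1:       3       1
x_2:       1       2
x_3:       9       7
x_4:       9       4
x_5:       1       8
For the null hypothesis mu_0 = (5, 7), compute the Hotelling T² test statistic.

Step 1 — sample mean vector:
  mean(U) = (3 + 1 + 9 + 9 + 1) / 5 = 23/5 = 4.6
  mean(V) = (1 + 2 + 7 + 4 + 8) / 5 = 22/5 = 4.4
  x̄ = (4.6, 4.4),  deviation x̄ - mu_0 = (4.6, 4.4) - (5, 7) = (-0.4, -2.6).

Step 2 — sample covariance matrix, S[i,j] = (1/(n-1)) · Σ_k (x_{k,i} - mean_i) · (x_{k,j} - mean_j), divisor n-1 = 4:
  S[U,U] = ((-1.6)·(-1.6) + (-3.6)·(-3.6) + (4.4)·(4.4) + (4.4)·(4.4) + (-3.6)·(-3.6)) / 4 = 67.2/4 = 16.8
  S[U,V] = ((-1.6)·(-3.4) + (-3.6)·(-2.4) + (4.4)·(2.6) + (4.4)·(-0.4) + (-3.6)·(3.6)) / 4 = 10.8/4 = 2.7
  S[V,V] = ((-3.4)·(-3.4) + (-2.4)·(-2.4) + (2.6)·(2.6) + (-0.4)·(-0.4) + (3.6)·(3.6)) / 4 = 37.2/4 = 9.3
  S = [[16.8, 2.7],
 [2.7, 9.3]].

Step 3 — invert S. det(S) = 16.8·9.3 - (2.7)² = 148.95.
  S^{-1} = (1/det) · [[d, -b], [-b, a]] = [[0.0624, -0.0181],
 [-0.0181, 0.1128]].

Step 4 — quadratic form (x̄ - mu_0)^T · S^{-1} · (x̄ - mu_0):
  S^{-1} · (x̄ - mu_0) = (0.0222, -0.286),
  (x̄ - mu_0)^T · [...] = (-0.4)·(0.0222) + (-2.6)·(-0.286) = 0.7347.

Step 5 — scale by n: T² = 5 · 0.7347 = 3.6737.

T² ≈ 3.6737


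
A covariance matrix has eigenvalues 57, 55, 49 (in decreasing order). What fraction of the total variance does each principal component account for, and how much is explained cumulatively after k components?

Step 1 — total variance = trace(Sigma) = Σ λ_i = 57 + 55 + 49 = 161.

Step 2 — fraction explained by component i = λ_i / Σ λ:
  PC1: 57/161 = 0.354
  PC2: 55/161 = 0.3416
  PC3: 49/161 = 0.3043

Step 3 — cumulative fraction after k components = (λ_1 + ... + λ_k) / Σ λ:
  k = 1: 57/161 = 0.354
  k = 2: (57 + 55)/161 = 112/161 = 0.6957
  k = 3: (57 + 55 + 49)/161 = 161/161 = 1

Summary (fraction, with percent):

explained: PC1 0.354 (35.4%), PC2 0.3416 (34.16%), PC3 0.3043 (30.43%);  cumulative: 0.354, 0.6957, 1


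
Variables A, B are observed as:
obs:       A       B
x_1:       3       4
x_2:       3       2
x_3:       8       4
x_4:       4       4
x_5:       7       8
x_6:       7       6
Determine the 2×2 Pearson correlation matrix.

Step 1 — column means:
  mean(A) = (3 + 3 + 8 + 4 + 7 + 7) / 6 = 32/6 = 5.3333
  mean(B) = (4 + 2 + 4 + 4 + 8 + 6) / 6 = 28/6 = 4.6667

Step 2 — sample variances and covariances s[i,j] = (1/(n-1)) · Σ_k (x_{k,i} - mean_i) · (x_{k,j} - mean_j), with n-1 = 5:
  s[A,A] = ((-2.3333)·(-2.3333) + (-2.3333)·(-2.3333) + (2.6667)·(2.6667) + (-1.3333)·(-1.3333) + (1.6667)·(1.6667) + (1.6667)·(1.6667)) / 5 = 25.3333/5 = 5.0667
  s[A,B] = ((-2.3333)·(-0.6667) + (-2.3333)·(-2.6667) + (2.6667)·(-0.6667) + (-1.3333)·(-0.6667) + (1.6667)·(3.3333) + (1.6667)·(1.3333)) / 5 = 14.6667/5 = 2.9333
  s[B,B] = ((-0.6667)·(-0.6667) + (-2.6667)·(-2.6667) + (-0.6667)·(-0.6667) + (-0.6667)·(-0.6667) + (3.3333)·(3.3333) + (1.3333)·(1.3333)) / 5 = 21.3333/5 = 4.2667
  Sample standard deviations s_i = √(s[i,i]):
  s(A) = √(5.0667) = 2.2509
  s(B) = √(4.2667) = 2.0656

Step 3 — r_{ij} = s_{ij} / (s_i · s_j):
  r[A,A] = 1 (diagonal).
  r[A,B] = 2.9333 / (2.2509 · 2.0656) = 2.9333 / 4.6495 = 0.6309
  r[B,B] = 1 (diagonal).

R is symmetric with unit diagonal. Assembling:

R = [[1, 0.6309],
 [0.6309, 1]]
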